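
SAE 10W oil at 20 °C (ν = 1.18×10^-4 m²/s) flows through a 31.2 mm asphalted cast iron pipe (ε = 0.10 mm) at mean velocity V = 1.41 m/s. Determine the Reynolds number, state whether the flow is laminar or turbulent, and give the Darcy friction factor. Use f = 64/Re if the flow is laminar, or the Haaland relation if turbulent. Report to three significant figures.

Re = VD/ν = 1.410·0.0312/1.18×10^-4 = 373
Re < 2300 → laminar → f = 64/Re = 0.1717

Re ≈ 373; laminar; f = 64/Re ≈ 0.172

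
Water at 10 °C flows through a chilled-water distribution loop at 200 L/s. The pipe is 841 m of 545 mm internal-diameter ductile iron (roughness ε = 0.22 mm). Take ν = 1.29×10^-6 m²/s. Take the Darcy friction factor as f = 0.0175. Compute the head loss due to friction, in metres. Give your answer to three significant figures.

h_f ≈ 1.01 m

V = 4Q/(πD²) = 4·0.200/(π·0.545²) = 0.8573 m/s
h_f = f(L/D)V²/(2g) = 0.01750·(841/0.545)·0.8573²/(2·9.81) = 1.012 m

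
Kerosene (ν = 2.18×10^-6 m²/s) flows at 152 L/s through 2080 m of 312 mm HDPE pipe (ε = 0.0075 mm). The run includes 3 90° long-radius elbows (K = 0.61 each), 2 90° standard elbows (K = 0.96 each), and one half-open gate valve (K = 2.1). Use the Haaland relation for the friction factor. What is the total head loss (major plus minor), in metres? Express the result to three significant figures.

V = 4Q/(πD²) = 1.988 m/s; V²/2g = 0.2015 m
Re = 2.85×10^5, ε/D = 2.40×10^-5 → f = 0.01468 (Haaland)
Major: h_f = f(L/D)·V²/2g = 0.01468·6667·0.2015 = 19.72 m
Minor: ΣK = 5.85; h_m = ΣK·V²/2g = 1.179 m
Total H_L = 19.72 + 1.179 = 20.90 m

H_L ≈ 20.9 m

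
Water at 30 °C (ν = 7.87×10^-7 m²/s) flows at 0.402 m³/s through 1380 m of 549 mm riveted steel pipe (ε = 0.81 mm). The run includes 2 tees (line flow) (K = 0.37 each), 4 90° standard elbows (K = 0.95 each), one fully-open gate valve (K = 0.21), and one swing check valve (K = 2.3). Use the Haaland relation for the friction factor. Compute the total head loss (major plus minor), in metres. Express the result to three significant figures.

H_L ≈ 9.11 m

V = 4Q/(πD²) = 1.698 m/s; V²/2g = 0.1470 m
Re = 1.18×10^6, ε/D = 0.00148 → f = 0.02185 (Haaland)
Major: h_f = f(L/D)·V²/2g = 0.02185·2514·0.1470 = 8.073 m
Minor: ΣK = 7.05; h_m = ΣK·V²/2g = 1.036 m
Total H_L = 8.073 + 1.036 = 9.109 m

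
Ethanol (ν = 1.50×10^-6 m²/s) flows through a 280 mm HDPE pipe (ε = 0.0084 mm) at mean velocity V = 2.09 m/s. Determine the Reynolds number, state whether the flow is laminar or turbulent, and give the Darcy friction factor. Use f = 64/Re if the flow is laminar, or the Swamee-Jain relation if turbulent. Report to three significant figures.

Re ≈ 3.90×10^5; turbulent; f ≈ 0.0141

Re = VD/ν = 2.090·0.280/1.50×10^-6 = 3.90×10^5
Re > 4000 → turbulent; ε/D = 3.00×10^-5
Swamee-Jain: f = 0.01409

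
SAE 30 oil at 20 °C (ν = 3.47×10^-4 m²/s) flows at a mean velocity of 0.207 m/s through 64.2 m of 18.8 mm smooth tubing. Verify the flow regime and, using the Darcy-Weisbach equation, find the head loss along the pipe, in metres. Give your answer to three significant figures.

h_f ≈ 42.6 m

Re = VD/ν = 0.207·0.01880/3.47×10^-4 = 11.2 → laminar (Re < 2300)
f = 64/Re = 5.707
h_f = f(L/D)V²/(2g) = 5.707·(64.2/0.01880)·0.207²/(2·9.81) = 42.56 m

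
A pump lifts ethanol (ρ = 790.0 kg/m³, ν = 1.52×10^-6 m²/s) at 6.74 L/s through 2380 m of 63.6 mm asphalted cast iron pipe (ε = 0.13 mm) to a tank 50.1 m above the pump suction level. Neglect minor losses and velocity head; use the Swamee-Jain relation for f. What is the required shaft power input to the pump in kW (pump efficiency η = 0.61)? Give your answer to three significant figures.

P_shaft ≈ 23.1 kW

V = 4Q/(πD²) = 2.122 m/s; Re = 8.88×10^4; ε/D = 0.00204; f = 0.02564
h_f = f(L/D)V²/2g = 220.1 m
Total head H = z + h_f = 50.1 + 220.1 = 270.2 m
P_hyd = ρgQH = 790.0·9.81·0.00674·270.2 = 14.12 kW
P_shaft = P_hyd/η = 14.12/0.61 = 23.14 kW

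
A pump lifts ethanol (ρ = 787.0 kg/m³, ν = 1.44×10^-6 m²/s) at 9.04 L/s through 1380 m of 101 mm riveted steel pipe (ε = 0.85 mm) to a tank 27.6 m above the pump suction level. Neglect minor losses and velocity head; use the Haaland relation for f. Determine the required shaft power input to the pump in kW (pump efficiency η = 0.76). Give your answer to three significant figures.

V = 4Q/(πD²) = 1.128 m/s; Re = 7.91×10^4; ε/D = 0.00842; f = 0.03664
h_f = f(L/D)V²/2g = 32.48 m
Total head H = z + h_f = 27.6 + 32.48 = 60.08 m
P_hyd = ρgQH = 787.0·9.81·0.00904·60.08 = 4.193 kW
P_shaft = P_hyd/η = 4.193/0.76 = 5.518 kW

P_shaft ≈ 5.52 kW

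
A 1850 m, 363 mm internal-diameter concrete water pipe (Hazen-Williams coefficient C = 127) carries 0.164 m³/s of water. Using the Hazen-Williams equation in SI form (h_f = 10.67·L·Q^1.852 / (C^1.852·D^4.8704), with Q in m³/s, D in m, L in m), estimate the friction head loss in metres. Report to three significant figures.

h_f = 10.67·1850·0.164^1.852 / (127^1.852·0.363^4.8704) = 12.26 m

h_f ≈ 12.3 m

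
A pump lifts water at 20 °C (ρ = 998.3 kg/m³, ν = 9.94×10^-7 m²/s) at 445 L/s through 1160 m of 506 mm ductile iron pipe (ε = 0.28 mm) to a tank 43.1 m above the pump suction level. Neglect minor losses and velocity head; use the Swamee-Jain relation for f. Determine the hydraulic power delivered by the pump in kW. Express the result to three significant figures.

P_hyd ≈ 232 kW

V = 4Q/(πD²) = 2.213 m/s; Re = 1.13×10^6; ε/D = 5.53×10^-4; f = 0.01760
h_f = f(L/D)V²/2g = 10.07 m
Total head H = z + h_f = 43.1 + 10.07 = 53.17 m
P_hyd = ρgQH = 998.3·9.81·0.445·53.17 = 231.7 kW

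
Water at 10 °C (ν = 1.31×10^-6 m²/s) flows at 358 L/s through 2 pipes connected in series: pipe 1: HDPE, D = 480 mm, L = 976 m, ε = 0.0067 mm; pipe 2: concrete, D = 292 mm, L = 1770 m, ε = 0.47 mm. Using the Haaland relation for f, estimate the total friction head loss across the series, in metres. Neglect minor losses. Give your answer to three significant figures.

H ≈ 202 m

Pipe 1: V = 1.978 m/s, Re = 7.25×10^5, ε/D = 1.40×10^-5, f = 0.01245, h_1 = f(L/D)V²/2g = 5.048 m
Pipe 2: V = 5.346 m/s, Re = 1.19×10^6, ε/D = 0.00161, f = 0.02233, h_2 = f(L/D)V²/2g = 197.2 m
Series → Q common, losses add: H = Σh = 202.2 m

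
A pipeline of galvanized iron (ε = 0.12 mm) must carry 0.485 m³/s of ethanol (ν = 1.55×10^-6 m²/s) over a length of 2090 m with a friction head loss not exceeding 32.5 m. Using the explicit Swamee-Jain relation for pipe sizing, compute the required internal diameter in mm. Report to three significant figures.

D ≈ 461 mm

Swamee-Jain (Type III): D = 0.66·[ε^1.25·(LQ²/(gh_f))^4.75 + ν·Q^9.4·(L/(gh_f))^5.2]^0.04
LQ²/(gh_f) = 1.542; L/(gh_f) = 6.555
Term 1 = ε^1.25·(…)^4.75 = 9.83×10^-5; Term 2 = ν·Q^9.4·(…)^5.2 = 3.04×10^-5
D = 0.66·(9.83×10^-5 + 3.04×10^-5)^0.04 = 0.4612 m = 461 mm
Check: V = 2.90 m/s, Re = 8.64×10^5, f = 0.01550, h_f = 30.2 m ≈ 32.5 m ✓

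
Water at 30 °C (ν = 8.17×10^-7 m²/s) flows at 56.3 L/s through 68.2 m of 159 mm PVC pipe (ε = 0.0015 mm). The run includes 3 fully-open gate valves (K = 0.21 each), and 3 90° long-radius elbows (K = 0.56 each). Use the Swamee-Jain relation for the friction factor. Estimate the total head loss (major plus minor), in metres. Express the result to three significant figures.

V = 4Q/(πD²) = 2.835 m/s; V²/2g = 0.4098 m
Re = 5.52×10^5, ε/D = 9.43×10^-6 → f = 0.01302 (Swamee-Jain)
Major: h_f = f(L/D)·V²/2g = 0.01302·428.9·0.4098 = 2.289 m
Minor: ΣK = 2.31; h_m = ΣK·V²/2g = 0.9466 m
Total H_L = 2.289 + 0.9466 = 3.236 m

H_L ≈ 3.24 m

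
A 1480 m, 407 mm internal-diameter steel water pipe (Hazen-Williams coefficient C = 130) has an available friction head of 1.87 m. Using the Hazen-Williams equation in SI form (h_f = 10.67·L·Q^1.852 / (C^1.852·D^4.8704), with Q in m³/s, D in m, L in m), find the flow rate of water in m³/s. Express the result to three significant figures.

Rearranging: Q = [h_f·C^1.852·D^4.8704 / (10.67·L)]^(1/1.852)
Q = [1.87·130^1.852·0.407^4.8704 / (10.67·1480)]^0.540 = 0.09270 m³/s

Q ≈ 0.0927 m³/s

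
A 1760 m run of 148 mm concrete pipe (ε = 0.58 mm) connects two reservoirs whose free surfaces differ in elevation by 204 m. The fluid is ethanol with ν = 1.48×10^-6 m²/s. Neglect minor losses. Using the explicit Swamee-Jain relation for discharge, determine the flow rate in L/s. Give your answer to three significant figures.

Swamee-Jain (Type II): Q = -0.965·√(gD⁵h_f/L)·ln[ε/(3.7D) + √(3.17ν²L/(gD³h_f))]
√(gD⁵h_f/L) = √(9.81·0.148⁵·204/1760) = 0.008986
ε/(3.7D) = 0.00106; √(3.17ν²L/(gD³h_f)) = 4.34×10^-5
Q = -0.965·0.008986·ln(0.001103) = 0.05905 m³/s
Check: V = 3.43 m/s, Re = 3.43×10^5, f = 0.02870, h_f = 205 m ≈ 204 m ✓

Q ≈ 59.1 L/s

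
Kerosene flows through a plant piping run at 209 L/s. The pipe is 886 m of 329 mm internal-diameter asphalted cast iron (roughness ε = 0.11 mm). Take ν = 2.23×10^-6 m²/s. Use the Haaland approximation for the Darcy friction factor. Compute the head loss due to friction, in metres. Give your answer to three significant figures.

V = 4Q/(πD²) = 4·0.209/(π·0.329²) = 2.458 m/s
Re = VD/ν = 2.458·0.329/2.23×10^-6 = 3.63×10^5 → turbulent
ε/D = 0.11/329 = 3.34×10^-4
Haaland: f = 0.01678
h_f = f(L/D)V²/(2g) = 0.01678·(886/0.329)·2.458²/(2·9.81) = 13.92 m

h_f ≈ 13.9 m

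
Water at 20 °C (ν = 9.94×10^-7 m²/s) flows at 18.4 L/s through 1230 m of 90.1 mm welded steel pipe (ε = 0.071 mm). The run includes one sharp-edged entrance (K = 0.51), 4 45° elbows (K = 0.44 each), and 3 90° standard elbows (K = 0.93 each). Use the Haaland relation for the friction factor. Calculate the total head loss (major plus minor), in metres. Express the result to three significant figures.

H_L ≈ 116 m

V = 4Q/(πD²) = 2.886 m/s; V²/2g = 0.4245 m
Re = 2.62×10^5, ε/D = 7.88×10^-4 → f = 0.01971 (Haaland)
Major: h_f = f(L/D)·V²/2g = 0.01971·13651·0.4245 = 114.2 m
Minor: ΣK = 5.06; h_m = ΣK·V²/2g = 2.148 m
Total H_L = 114.2 + 2.148 = 116.4 m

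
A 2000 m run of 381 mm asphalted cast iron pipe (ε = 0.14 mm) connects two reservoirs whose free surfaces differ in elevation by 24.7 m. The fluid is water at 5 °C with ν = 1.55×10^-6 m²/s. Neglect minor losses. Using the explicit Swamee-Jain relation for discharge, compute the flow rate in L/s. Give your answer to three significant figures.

Swamee-Jain (Type II): Q = -0.965·√(gD⁵h_f/L)·ln[ε/(3.7D) + √(3.17ν²L/(gD³h_f))]
√(gD⁵h_f/L) = √(9.81·0.381⁵·24.7/2000) = 0.03119
ε/(3.7D) = 9.93×10^-5; √(3.17ν²L/(gD³h_f)) = 3.37×10^-5
Q = -0.965·0.03119·ln(1.330×10^-4) = 0.2686 m³/s
Check: V = 2.36 m/s, Re = 5.79×10^5, f = 0.01674, h_f = 24.9 m ≈ 24.7 m ✓

Q ≈ 269 L/s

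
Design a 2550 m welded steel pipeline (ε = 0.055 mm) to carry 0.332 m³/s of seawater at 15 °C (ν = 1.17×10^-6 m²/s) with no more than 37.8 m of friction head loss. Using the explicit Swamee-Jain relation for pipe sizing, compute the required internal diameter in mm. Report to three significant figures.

D ≈ 391 mm

Swamee-Jain (Type III): D = 0.66·[ε^1.25·(LQ²/(gh_f))^4.75 + ν·Q^9.4·(L/(gh_f))^5.2]^0.04
LQ²/(gh_f) = 0.7580; L/(gh_f) = 6.877
Term 1 = ε^1.25·(…)^4.75 = 1.27×10^-6; Term 2 = ν·Q^9.4·(…)^5.2 = 8.34×10^-7
D = 0.66·(1.27×10^-6 + 8.34×10^-7)^0.04 = 0.3913 m = 391 mm
Check: V = 2.76 m/s, Re = 9.23×10^5, f = 0.01415, h_f = 35.8 m ≈ 37.8 m ✓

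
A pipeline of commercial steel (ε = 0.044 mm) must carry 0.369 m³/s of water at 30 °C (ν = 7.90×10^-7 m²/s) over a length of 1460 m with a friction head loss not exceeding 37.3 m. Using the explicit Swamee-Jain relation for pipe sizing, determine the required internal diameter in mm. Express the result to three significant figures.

D ≈ 361 mm

Swamee-Jain (Type III): D = 0.66·[ε^1.25·(LQ²/(gh_f))^4.75 + ν·Q^9.4·(L/(gh_f))^5.2]^0.04
LQ²/(gh_f) = 0.5433; L/(gh_f) = 3.990
Term 1 = ε^1.25·(…)^4.75 = 1.98×10^-7; Term 2 = ν·Q^9.4·(…)^5.2 = 8.97×10^-8
D = 0.66·(1.98×10^-7 + 8.97×10^-8)^0.04 = 0.3613 m = 361 mm
Check: V = 3.60 m/s, Re = 1.65×10^6, f = 0.01338, h_f = 35.7 m ≈ 37.3 m ✓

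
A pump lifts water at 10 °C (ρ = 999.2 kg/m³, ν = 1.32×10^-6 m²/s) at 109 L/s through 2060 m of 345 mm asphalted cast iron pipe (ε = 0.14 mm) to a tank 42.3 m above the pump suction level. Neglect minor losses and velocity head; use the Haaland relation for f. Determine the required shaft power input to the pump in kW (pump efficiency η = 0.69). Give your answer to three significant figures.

V = 4Q/(πD²) = 1.166 m/s; Re = 3.05×10^5; ε/D = 4.06×10^-4; f = 0.01748
h_f = f(L/D)V²/2g = 7.234 m
Total head H = z + h_f = 42.3 + 7.234 = 49.53 m
P_hyd = ρgQH = 999.2·9.81·0.109·49.53 = 52.92 kW
P_shaft = P_hyd/η = 52.92/0.69 = 76.70 kW

P_shaft ≈ 76.7 kW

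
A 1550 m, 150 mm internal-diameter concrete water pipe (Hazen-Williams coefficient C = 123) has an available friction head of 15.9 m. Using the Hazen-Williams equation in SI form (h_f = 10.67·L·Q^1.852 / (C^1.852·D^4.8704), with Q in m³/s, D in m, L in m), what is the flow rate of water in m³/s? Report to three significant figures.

Q ≈ 0.0197 m³/s

Rearranging: Q = [h_f·C^1.852·D^4.8704 / (10.67·L)]^(1/1.852)
Q = [15.9·123^1.852·0.150^4.8704 / (10.67·1550)]^0.540 = 0.01968 m³/s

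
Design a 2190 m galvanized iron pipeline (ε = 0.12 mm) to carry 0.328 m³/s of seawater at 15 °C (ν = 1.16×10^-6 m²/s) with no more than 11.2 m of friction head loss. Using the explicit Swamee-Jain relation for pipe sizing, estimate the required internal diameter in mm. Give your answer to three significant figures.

Swamee-Jain (Type III): D = 0.66·[ε^1.25·(LQ²/(gh_f))^4.75 + ν·Q^9.4·(L/(gh_f))^5.2]^0.04
LQ²/(gh_f) = 2.144; L/(gh_f) = 19.93
Term 1 = ε^1.25·(…)^4.75 = 4.71×10^-4; Term 2 = ν·Q^9.4·(…)^5.2 = 1.87×10^-4
D = 0.66·(4.71×10^-4 + 1.87×10^-4)^0.04 = 0.4923 m = 492 mm
Check: V = 1.72 m/s, Re = 7.31×10^5, f = 0.01549, h_f = 10.4 m ≈ 11.2 m ✓

D ≈ 492 mm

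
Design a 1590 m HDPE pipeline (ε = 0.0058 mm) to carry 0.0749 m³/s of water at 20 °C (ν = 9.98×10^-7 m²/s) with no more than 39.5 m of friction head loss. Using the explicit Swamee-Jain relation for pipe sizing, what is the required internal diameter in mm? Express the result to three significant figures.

Swamee-Jain (Type III): D = 0.66·[ε^1.25·(LQ²/(gh_f))^4.75 + ν·Q^9.4·(L/(gh_f))^5.2]^0.04
LQ²/(gh_f) = 0.02302; L/(gh_f) = 4.103
Term 1 = ε^1.25·(…)^4.75 = 4.72×10^-15; Term 2 = ν·Q^9.4·(…)^5.2 = 4.05×10^-14
D = 0.66·(4.72×10^-15 + 4.05×10^-14)^0.04 = 0.1931 m = 193 mm
Check: V = 2.56 m/s, Re = 4.95×10^5, f = 0.01358, h_f = 37.3 m ≈ 39.5 m ✓

D ≈ 193 mm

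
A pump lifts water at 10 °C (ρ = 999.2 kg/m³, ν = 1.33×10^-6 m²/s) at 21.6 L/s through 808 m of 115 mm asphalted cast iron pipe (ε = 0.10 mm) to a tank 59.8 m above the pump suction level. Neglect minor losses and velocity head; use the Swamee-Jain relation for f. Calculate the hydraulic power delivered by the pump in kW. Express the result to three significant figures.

P_hyd ≈ 19.5 kW

V = 4Q/(πD²) = 2.080 m/s; Re = 1.80×10^5; ε/D = 8.70×10^-4; f = 0.02081
h_f = f(L/D)V²/2g = 32.23 m
Total head H = z + h_f = 59.8 + 32.23 = 92.03 m
P_hyd = ρgQH = 999.2·9.81·0.0216·92.03 = 19.49 kW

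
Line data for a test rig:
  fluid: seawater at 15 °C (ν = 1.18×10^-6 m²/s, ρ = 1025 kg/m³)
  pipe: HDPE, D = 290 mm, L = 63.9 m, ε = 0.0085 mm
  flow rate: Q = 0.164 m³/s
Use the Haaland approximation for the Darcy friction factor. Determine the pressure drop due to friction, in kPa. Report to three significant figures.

V = 4Q/(πD²) = 4·0.164/(π·0.290²) = 2.483 m/s
Re = VD/ν = 2.483·0.290/1.18×10^-6 = 6.10×10^5 → turbulent
ε/D = 0.0085/290 = 2.93×10^-5
Haaland: f = 0.01301
h_f = f(L/D)V²/(2g) = 0.01301·(63.9/0.290)·2.483²/(2·9.81) = 0.9009 m
Δp = ρg·h_f = 1025·9.81·0.9009 = 9.059 kPa

Δp ≈ 9.06 kPa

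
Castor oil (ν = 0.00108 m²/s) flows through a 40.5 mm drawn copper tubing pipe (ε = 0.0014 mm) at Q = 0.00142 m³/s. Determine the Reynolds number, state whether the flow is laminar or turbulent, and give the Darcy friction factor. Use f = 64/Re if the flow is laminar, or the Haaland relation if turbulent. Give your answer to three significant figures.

Re ≈ 41.3; laminar; f = 64/Re ≈ 1.55

V = 4Q/(πD²) = 1.102 m/s
Re = VD/ν = 1.102·0.0405/0.00108 = 41.3
Re < 2300 → laminar → f = 64/Re = 1.548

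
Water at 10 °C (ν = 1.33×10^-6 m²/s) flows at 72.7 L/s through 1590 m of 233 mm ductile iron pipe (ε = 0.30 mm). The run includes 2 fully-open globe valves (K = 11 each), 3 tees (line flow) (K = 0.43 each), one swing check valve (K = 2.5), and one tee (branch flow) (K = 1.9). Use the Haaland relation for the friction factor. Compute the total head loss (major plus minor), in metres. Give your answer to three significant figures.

V = 4Q/(πD²) = 1.705 m/s; V²/2g = 0.1482 m
Re = 2.99×10^5, ε/D = 0.00129 → f = 0.02166 (Haaland)
Major: h_f = f(L/D)·V²/2g = 0.02166·6824·0.1482 = 21.90 m
Minor: ΣK = 27.7; h_m = ΣK·V²/2g = 4.103 m
Total H_L = 21.90 + 4.103 = 26.01 m

H_L ≈ 26.0 m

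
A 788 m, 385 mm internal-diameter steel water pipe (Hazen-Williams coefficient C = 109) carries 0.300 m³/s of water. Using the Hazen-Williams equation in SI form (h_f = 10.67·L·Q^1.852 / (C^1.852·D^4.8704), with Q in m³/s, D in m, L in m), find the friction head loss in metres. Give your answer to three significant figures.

h_f = 10.67·788·0.300^1.852 / (109^1.852·0.385^4.8704) = 15.92 m

h_f ≈ 15.9 m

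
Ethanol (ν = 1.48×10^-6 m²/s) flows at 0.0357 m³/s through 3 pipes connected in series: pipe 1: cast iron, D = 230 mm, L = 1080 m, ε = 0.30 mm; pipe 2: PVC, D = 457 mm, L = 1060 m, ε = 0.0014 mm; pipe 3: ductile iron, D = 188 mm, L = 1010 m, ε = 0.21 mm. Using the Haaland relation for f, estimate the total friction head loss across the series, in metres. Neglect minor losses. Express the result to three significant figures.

Pipe 1: V = 0.8593 m/s, Re = 1.34×10^5, ε/D = 0.00130, f = 0.02252, h_1 = f(L/D)V²/2g = 3.980 m
Pipe 2: V = 0.2176 m/s, Re = 6.72×10^4, ε/D = 3.06×10^-6, f = 0.01941, h_2 = f(L/D)V²/2g = 0.1087 m
Pipe 3: V = 1.286 m/s, Re = 1.63×10^5, ε/D = 0.00112, f = 0.02160, h_3 = f(L/D)V²/2g = 9.784 m
Series → Q common, losses add: H = Σh = 13.87 m

H ≈ 13.9 m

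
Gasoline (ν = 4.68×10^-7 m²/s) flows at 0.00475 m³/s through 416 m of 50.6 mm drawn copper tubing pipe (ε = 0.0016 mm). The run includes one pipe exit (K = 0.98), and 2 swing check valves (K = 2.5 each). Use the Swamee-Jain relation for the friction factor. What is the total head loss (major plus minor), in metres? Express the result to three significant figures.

H_L ≈ 37.1 m

V = 4Q/(πD²) = 2.362 m/s; V²/2g = 0.2844 m
Re = 2.55×10^5, ε/D = 3.16×10^-5 → f = 0.01515 (Swamee-Jain)
Major: h_f = f(L/D)·V²/2g = 0.01515·8221·0.2844 = 35.42 m
Minor: ΣK = 5.98; h_m = ΣK·V²/2g = 1.701 m
Total H_L = 35.42 + 1.701 = 37.12 m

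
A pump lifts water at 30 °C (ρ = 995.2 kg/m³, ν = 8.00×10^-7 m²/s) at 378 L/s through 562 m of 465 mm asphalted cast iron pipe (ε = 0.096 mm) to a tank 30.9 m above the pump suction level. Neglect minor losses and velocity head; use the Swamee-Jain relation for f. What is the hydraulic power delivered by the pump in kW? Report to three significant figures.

V = 4Q/(πD²) = 2.226 m/s; Re = 1.29×10^6; ε/D = 2.06×10^-4; f = 0.01465
h_f = f(L/D)V²/2g = 4.471 m
Total head H = z + h_f = 30.9 + 4.471 = 35.37 m
P_hyd = ρgQH = 995.2·9.81·0.378·35.37 = 130.5 kW

P_hyd ≈ 131 kW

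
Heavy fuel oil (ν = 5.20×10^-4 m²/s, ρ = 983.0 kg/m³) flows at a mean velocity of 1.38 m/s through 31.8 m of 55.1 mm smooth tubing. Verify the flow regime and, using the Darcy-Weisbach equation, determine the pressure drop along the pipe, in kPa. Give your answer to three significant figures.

Re = VD/ν = 1.38·0.05510/5.20×10^-4 = 146 → laminar (Re < 2300)
f = 64/Re = 0.4377
h_f = f(L/D)V²/(2g) = 0.4377·(31.8/0.05510)·1.38²/(2·9.81) = 24.52 m
Δp = ρg·h_f = 983.0·9.81·24.52 = 236.4 kPa

Δp ≈ 236 kPa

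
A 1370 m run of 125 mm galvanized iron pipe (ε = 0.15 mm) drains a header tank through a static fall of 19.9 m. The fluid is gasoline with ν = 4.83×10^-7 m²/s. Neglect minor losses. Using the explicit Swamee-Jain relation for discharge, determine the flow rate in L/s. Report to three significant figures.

Q ≈ 15.9 L/s

Swamee-Jain (Type II): Q = -0.965·√(gD⁵h_f/L)·ln[ε/(3.7D) + √(3.17ν²L/(gD³h_f))]
√(gD⁵h_f/L) = √(9.81·0.125⁵·19.9/1370) = 0.002085
ε/(3.7D) = 3.24×10^-4; √(3.17ν²L/(gD³h_f)) = 5.15×10^-5
Q = -0.965·0.002085·ln(3.759×10^-4) = 0.01587 m³/s
Check: V = 1.29 m/s, Re = 3.35×10^5, f = 0.02145, h_f = 20.0 m ≈ 19.9 m ✓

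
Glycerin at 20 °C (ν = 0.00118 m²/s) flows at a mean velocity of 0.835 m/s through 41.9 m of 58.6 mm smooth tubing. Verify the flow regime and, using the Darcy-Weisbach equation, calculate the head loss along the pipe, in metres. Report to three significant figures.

h_f ≈ 39.2 m

Re = VD/ν = 0.835·0.05860/0.00118 = 41.5 → laminar (Re < 2300)
f = 64/Re = 1.543
h_f = f(L/D)V²/(2g) = 1.543·(41.9/0.05860)·0.835²/(2·9.81) = 39.22 m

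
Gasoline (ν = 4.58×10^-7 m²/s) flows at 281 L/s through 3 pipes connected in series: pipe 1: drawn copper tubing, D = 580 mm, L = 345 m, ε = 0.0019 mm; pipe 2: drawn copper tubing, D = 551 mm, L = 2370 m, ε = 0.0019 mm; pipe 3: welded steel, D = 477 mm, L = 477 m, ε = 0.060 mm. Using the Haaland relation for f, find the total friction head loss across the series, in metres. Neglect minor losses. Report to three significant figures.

H ≈ 5.41 m

Pipe 1: V = 1.064 m/s, Re = 1.35×10^6, ε/D = 3.28×10^-6, f = 0.01109, h_1 = f(L/D)V²/2g = 0.3804 m
Pipe 2: V = 1.178 m/s, Re = 1.42×10^6, ε/D = 3.45×10^-6, f = 0.01101, h_2 = f(L/D)V²/2g = 3.351 m
Pipe 3: V = 1.572 m/s, Re = 1.64×10^6, ε/D = 1.26×10^-4, f = 0.01329, h_3 = f(L/D)V²/2g = 1.675 m
Series → Q common, losses add: H = Σh = 5.407 m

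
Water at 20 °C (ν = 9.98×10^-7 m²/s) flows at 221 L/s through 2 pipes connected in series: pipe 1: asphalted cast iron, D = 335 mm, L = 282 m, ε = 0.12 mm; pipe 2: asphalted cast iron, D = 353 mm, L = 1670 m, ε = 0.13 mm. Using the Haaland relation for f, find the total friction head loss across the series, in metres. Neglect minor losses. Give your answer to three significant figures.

H ≈ 24.4 m

Pipe 1: V = 2.507 m/s, Re = 8.42×10^5, ε/D = 3.58×10^-4, f = 0.01620, h_1 = f(L/D)V²/2g = 4.371 m
Pipe 2: V = 2.258 m/s, Re = 7.99×10^5, ε/D = 3.68×10^-4, f = 0.01632, h_2 = f(L/D)V²/2g = 20.06 m
Series → Q common, losses add: H = Σh = 24.43 m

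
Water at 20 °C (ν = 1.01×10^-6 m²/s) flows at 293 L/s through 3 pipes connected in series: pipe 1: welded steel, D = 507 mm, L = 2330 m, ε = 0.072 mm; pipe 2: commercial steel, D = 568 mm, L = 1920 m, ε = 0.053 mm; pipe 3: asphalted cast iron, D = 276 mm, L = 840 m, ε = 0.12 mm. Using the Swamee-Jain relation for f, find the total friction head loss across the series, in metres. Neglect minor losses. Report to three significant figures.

Pipe 1: V = 1.451 m/s, Re = 7.29×10^5, ε/D = 1.42×10^-4, f = 0.01443, h_1 = f(L/D)V²/2g = 7.118 m
Pipe 2: V = 1.156 m/s, Re = 6.50×10^5, ε/D = 9.33×10^-5, f = 0.01397, h_2 = f(L/D)V²/2g = 3.219 m
Pipe 3: V = 4.897 m/s, Re = 1.34×10^6, ε/D = 4.35×10^-4, f = 0.01670, h_3 = f(L/D)V²/2g = 62.12 m
Series → Q common, losses add: H = Σh = 72.46 m

H ≈ 72.5 m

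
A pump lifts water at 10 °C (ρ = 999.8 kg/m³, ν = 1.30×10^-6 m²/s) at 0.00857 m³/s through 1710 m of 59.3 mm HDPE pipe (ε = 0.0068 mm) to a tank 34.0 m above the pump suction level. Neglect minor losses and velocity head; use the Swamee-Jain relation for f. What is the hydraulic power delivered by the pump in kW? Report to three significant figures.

P_hyd ≈ 23.6 kW

V = 4Q/(πD²) = 3.103 m/s; Re = 1.42×10^5; ε/D = 1.15×10^-4; f = 0.01744
h_f = f(L/D)V²/2g = 246.9 m
Total head H = z + h_f = 34.0 + 246.9 = 280.9 m
P_hyd = ρgQH = 999.8·9.81·0.00857·280.9 = 23.61 kW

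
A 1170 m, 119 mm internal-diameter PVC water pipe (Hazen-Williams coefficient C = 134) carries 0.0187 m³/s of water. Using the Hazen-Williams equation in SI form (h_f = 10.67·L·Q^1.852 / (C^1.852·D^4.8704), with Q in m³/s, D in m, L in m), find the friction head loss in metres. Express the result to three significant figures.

h_f ≈ 28.8 m

h_f = 10.67·1170·0.0187^1.852 / (134^1.852·0.119^4.8704) = 28.76 m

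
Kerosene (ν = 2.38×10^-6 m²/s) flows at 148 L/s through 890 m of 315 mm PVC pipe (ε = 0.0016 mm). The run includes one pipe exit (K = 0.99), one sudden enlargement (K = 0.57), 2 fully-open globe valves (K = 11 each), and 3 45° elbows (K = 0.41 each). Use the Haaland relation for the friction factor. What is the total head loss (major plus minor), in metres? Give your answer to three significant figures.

V = 4Q/(πD²) = 1.899 m/s; V²/2g = 0.1838 m
Re = 2.51×10^5, ε/D = 5.08×10^-6 → f = 0.01487 (Haaland)
Major: h_f = f(L/D)·V²/2g = 0.01487·2825·0.1838 = 7.721 m
Minor: ΣK = 24.8; h_m = ΣK·V²/2g = 4.557 m
Total H_L = 7.721 + 4.557 = 12.28 m

H_L ≈ 12.3 m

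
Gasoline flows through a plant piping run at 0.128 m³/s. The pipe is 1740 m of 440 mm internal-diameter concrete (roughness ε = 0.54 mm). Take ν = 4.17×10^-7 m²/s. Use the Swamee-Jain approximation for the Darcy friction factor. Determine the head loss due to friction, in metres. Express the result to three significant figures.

h_f ≈ 3.00 m

V = 4Q/(πD²) = 4·0.128/(π·0.440²) = 0.8418 m/s
Re = VD/ν = 0.8418·0.440/4.17×10^-7 = 8.88×10^5 → turbulent
ε/D = 0.54/440 = 0.00123
Swamee-Jain: f = 0.02104
h_f = f(L/D)V²/(2g) = 0.02104·(1740/0.440)·0.8418²/(2·9.81) = 3.005 m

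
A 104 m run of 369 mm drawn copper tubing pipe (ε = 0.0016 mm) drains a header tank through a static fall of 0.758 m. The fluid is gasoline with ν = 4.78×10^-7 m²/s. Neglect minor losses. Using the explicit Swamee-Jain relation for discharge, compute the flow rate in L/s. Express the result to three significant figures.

Q ≈ 237 L/s

Swamee-Jain (Type II): Q = -0.965·√(gD⁵h_f/L)·ln[ε/(3.7D) + √(3.17ν²L/(gD³h_f))]
√(gD⁵h_f/L) = √(9.81·0.369⁵·0.758/104) = 0.02212
ε/(3.7D) = 1.17×10^-6; √(3.17ν²L/(gD³h_f)) = 1.42×10^-5
Q = -0.965·0.02212·ln(1.537×10^-5) = 0.2365 m³/s
Check: V = 2.21 m/s, Re = 1.71×10^6, f = 0.01078, h_f = 0.758 m ≈ 0.758 m ✓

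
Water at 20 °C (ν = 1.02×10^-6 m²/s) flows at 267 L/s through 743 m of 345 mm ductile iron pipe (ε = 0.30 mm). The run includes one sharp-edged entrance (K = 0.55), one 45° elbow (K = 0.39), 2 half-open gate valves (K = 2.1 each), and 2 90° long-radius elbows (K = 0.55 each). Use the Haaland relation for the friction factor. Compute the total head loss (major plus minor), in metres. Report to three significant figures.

V = 4Q/(πD²) = 2.856 m/s; V²/2g = 0.4158 m
Re = 9.66×10^5, ε/D = 8.70×10^-4 → f = 0.01933 (Haaland)
Major: h_f = f(L/D)·V²/2g = 0.01933·2154·0.4158 = 17.31 m
Minor: ΣK = 6.24; h_m = ΣK·V²/2g = 2.594 m
Total H_L = 17.31 + 2.594 = 19.90 m

H_L ≈ 19.9 m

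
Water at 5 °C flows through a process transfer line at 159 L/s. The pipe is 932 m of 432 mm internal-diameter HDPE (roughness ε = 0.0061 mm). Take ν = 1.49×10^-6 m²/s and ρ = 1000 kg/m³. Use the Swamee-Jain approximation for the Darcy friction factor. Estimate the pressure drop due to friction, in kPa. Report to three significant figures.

V = 4Q/(πD²) = 4·0.159/(π·0.432²) = 1.085 m/s
Re = VD/ν = 1.085·0.432/1.49×10^-6 = 3.15×10^5 → turbulent
ε/D = 0.0061/432 = 1.41×10^-5
Swamee-Jain: f = 0.01442
h_f = f(L/D)V²/(2g) = 0.01442·(932/0.432)·1.085²/(2·9.81) = 1.866 m
Δp = ρg·h_f = 1000·9.81·1.866 = 18.30 kPa

Δp ≈ 18.3 kPa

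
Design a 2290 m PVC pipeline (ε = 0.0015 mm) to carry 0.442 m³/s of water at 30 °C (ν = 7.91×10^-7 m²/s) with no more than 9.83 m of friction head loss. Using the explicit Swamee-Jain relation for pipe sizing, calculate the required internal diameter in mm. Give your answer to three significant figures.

Swamee-Jain (Type III): D = 0.66·[ε^1.25·(LQ²/(gh_f))^4.75 + ν·Q^9.4·(L/(gh_f))^5.2]^0.04
LQ²/(gh_f) = 4.639; L/(gh_f) = 23.75
Term 1 = ε^1.25·(…)^4.75 = 7.69×10^-5; Term 2 = ν·Q^9.4·(…)^5.2 = 0.00523
D = 0.66·(7.69×10^-5 + 0.00523)^0.04 = 0.5352 m = 535 mm
Check: V = 1.96 m/s, Re = 1.33×10^6, f = 0.01115, h_f = 9.39 m ≈ 9.83 m ✓

D ≈ 535 mm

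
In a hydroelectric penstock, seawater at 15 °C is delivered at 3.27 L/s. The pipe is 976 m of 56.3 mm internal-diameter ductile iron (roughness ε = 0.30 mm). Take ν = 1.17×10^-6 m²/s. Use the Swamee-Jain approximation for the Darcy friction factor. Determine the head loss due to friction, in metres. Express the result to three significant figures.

h_f ≈ 49.8 m

V = 4Q/(πD²) = 4·0.00327/(π·0.0563²) = 1.314 m/s
Re = VD/ν = 1.314·0.0563/1.17×10^-6 = 6.32×10^4 → turbulent
ε/D = 0.30/56.3 = 0.00533
Swamee-Jain: f = 0.03268
h_f = f(L/D)V²/(2g) = 0.03268·(976/0.0563)·1.314²/(2·9.81) = 49.82 m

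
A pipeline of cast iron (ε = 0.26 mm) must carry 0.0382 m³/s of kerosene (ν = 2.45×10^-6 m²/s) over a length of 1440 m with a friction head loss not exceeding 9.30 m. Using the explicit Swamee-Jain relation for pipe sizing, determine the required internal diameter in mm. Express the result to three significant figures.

D ≈ 216 mm

Swamee-Jain (Type III): D = 0.66·[ε^1.25·(LQ²/(gh_f))^4.75 + ν·Q^9.4·(L/(gh_f))^5.2]^0.04
LQ²/(gh_f) = 0.02303; L/(gh_f) = 15.78
Term 1 = ε^1.25·(…)^4.75 = 5.49×10^-13; Term 2 = ν·Q^9.4·(…)^5.2 = 1.96×10^-13
D = 0.66·(5.49×10^-13 + 1.96×10^-13)^0.04 = 0.2160 m = 216 mm
Check: V = 1.04 m/s, Re = 9.19×10^4, f = 0.02319, h_f = 8.57 m ≈ 9.30 m ✓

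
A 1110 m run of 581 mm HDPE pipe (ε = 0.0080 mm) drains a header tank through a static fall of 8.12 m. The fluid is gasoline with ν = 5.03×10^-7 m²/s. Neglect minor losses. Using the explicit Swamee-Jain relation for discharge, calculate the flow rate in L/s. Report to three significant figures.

Swamee-Jain (Type II): Q = -0.965·√(gD⁵h_f/L)·ln[ε/(3.7D) + √(3.17ν²L/(gD³h_f))]
√(gD⁵h_f/L) = √(9.81·0.581⁵·8.12/1110) = 0.06893
ε/(3.7D) = 3.72×10^-6; √(3.17ν²L/(gD³h_f)) = 7.55×10^-6
Q = -0.965·0.06893·ln(1.127×10^-5) = 0.7578 m³/s
Check: V = 2.86 m/s, Re = 3.30×10^6, f = 0.01025, h_f = 8.16 m ≈ 8.12 m ✓

Q ≈ 758 L/s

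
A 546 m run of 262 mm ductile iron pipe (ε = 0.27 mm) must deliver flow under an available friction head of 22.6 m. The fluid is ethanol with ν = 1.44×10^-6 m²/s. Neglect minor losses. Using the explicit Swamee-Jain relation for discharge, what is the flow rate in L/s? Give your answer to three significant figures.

Q ≈ 175 L/s

Swamee-Jain (Type II): Q = -0.965·√(gD⁵h_f/L)·ln[ε/(3.7D) + √(3.17ν²L/(gD³h_f))]
√(gD⁵h_f/L) = √(9.81·0.262⁵·22.6/546) = 0.02239
ε/(3.7D) = 2.79×10^-4; √(3.17ν²L/(gD³h_f)) = 3.00×10^-5
Q = -0.965·0.02239·ln(3.085×10^-4) = 0.1747 m³/s
Check: V = 3.24 m/s, Re = 5.89×10^5, f = 0.02039, h_f = 22.7 m ≈ 22.6 m ✓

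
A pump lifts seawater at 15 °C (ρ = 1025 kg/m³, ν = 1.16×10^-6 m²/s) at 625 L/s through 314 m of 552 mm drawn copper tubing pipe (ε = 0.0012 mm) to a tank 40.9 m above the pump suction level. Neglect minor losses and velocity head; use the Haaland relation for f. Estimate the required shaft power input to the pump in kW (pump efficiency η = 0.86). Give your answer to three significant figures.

P_shaft ≈ 315 kW

V = 4Q/(πD²) = 2.612 m/s; Re = 1.24×10^6; ε/D = 2.17×10^-6; f = 0.01121
h_f = f(L/D)V²/2g = 2.218 m
Total head H = z + h_f = 40.9 + 2.218 = 43.12 m
P_hyd = ρgQH = 1025·9.81·0.625·43.12 = 271.0 kW
P_shaft = P_hyd/η = 271.0/0.86 = 315.1 kW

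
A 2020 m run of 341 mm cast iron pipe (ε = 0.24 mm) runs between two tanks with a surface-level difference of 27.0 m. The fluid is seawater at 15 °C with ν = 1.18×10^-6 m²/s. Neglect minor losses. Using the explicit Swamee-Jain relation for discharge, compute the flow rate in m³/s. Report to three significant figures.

Q ≈ 0.200 m³/s

Swamee-Jain (Type II): Q = -0.965·√(gD⁵h_f/L)·ln[ε/(3.7D) + √(3.17ν²L/(gD³h_f))]
√(gD⁵h_f/L) = √(9.81·0.341⁵·27.0/2020) = 0.02459
ε/(3.7D) = 1.90×10^-4; √(3.17ν²L/(gD³h_f)) = 2.91×10^-5
Q = -0.965·0.02459·ln(2.194×10^-4) = 0.1999 m³/s
Check: V = 2.19 m/s, Re = 6.33×10^5, f = 0.01878, h_f = 27.2 m ≈ 27.0 m ✓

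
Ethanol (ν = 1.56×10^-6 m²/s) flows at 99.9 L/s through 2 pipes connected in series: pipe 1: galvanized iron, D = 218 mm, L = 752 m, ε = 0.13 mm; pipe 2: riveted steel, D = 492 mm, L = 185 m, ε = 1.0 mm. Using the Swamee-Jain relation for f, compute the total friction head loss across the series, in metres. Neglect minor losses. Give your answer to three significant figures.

H ≈ 23.6 m

Pipe 1: V = 2.676 m/s, Re = 3.74×10^5, ε/D = 5.96×10^-4, f = 0.01862, h_1 = f(L/D)V²/2g = 23.45 m
Pipe 2: V = 0.5255 m/s, Re = 1.66×10^5, ε/D = 0.00203, f = 0.02476, h_2 = f(L/D)V²/2g = 0.1310 m
Series → Q common, losses add: H = Σh = 23.58 m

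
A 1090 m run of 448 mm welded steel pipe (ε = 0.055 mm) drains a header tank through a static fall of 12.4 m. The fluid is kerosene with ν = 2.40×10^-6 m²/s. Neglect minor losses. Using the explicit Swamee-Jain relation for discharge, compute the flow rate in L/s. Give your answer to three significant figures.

Swamee-Jain (Type II): Q = -0.965·√(gD⁵h_f/L)·ln[ε/(3.7D) + √(3.17ν²L/(gD³h_f))]
√(gD⁵h_f/L) = √(9.81·0.448⁵·12.4/1090) = 0.04488
ε/(3.7D) = 3.32×10^-5; √(3.17ν²L/(gD³h_f)) = 4.27×10^-5
Q = -0.965·0.04488·ln(7.584×10^-5) = 0.4108 m³/s
Check: V = 2.61 m/s, Re = 4.87×10^5, f = 0.01477, h_f = 12.4 m ≈ 12.4 m ✓

Q ≈ 411 L/s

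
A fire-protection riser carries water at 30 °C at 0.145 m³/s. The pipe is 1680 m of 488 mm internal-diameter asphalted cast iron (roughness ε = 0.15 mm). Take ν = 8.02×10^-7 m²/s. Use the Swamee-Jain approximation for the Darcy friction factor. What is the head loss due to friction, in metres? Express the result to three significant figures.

V = 4Q/(πD²) = 4·0.145/(π·0.488²) = 0.7752 m/s
Re = VD/ν = 0.7752·0.488/8.02×10^-7 = 4.72×10^5 → turbulent
ε/D = 0.15/488 = 3.07×10^-4
Swamee-Jain: f = 0.01650
h_f = f(L/D)V²/(2g) = 0.01650·(1680/0.488)·0.7752²/(2·9.81) = 1.740 m

h_f ≈ 1.74 m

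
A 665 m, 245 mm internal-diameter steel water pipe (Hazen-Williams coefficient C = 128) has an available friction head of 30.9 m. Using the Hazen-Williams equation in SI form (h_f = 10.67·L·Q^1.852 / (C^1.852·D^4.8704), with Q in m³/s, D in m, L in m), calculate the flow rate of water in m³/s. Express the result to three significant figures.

Rearranging: Q = [h_f·C^1.852·D^4.8704 / (10.67·L)]^(1/1.852)
Q = [30.9·128^1.852·0.245^4.8704 / (10.67·665)]^0.540 = 0.1683 m³/s

Q ≈ 0.168 m³/s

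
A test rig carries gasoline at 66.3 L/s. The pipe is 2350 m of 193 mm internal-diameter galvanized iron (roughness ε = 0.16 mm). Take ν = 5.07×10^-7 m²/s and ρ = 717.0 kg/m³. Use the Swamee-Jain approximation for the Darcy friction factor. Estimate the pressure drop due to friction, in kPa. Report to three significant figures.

V = 4Q/(πD²) = 4·0.0663/(π·0.193²) = 2.266 m/s
Re = VD/ν = 2.266·0.193/5.07×10^-7 = 8.63×10^5 → turbulent
ε/D = 0.16/193 = 8.29×10^-4
Swamee-Jain: f = 0.01927
h_f = f(L/D)V²/(2g) = 0.01927·(2350/0.193)·2.266²/(2·9.81) = 61.42 m
Δp = ρg·h_f = 717.0·9.81·61.42 = 432.0 kPa

Δp ≈ 432 kPa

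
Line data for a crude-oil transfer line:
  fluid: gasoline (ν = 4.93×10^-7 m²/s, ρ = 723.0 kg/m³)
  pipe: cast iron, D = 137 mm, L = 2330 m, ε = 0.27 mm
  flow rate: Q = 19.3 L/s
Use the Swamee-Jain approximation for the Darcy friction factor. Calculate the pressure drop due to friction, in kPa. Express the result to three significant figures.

V = 4Q/(πD²) = 4·0.0193/(π·0.137²) = 1.309 m/s
Re = VD/ν = 1.309·0.137/4.93×10^-7 = 3.64×10^5 → turbulent
ε/D = 0.27/137 = 0.00197
Swamee-Jain: f = 0.02397
h_f = f(L/D)V²/(2g) = 0.02397·(2330/0.137)·1.309²/(2·9.81) = 35.62 m
Δp = ρg·h_f = 723.0·9.81·35.62 = 252.6 kPa

Δp ≈ 253 kPa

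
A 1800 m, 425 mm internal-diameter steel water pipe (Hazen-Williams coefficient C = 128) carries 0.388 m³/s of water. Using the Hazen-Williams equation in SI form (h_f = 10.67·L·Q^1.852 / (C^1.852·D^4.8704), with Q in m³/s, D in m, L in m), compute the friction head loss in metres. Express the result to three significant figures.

h_f = 10.67·1800·0.388^1.852 / (128^1.852·0.425^4.8704) = 26.87 m

h_f ≈ 26.9 m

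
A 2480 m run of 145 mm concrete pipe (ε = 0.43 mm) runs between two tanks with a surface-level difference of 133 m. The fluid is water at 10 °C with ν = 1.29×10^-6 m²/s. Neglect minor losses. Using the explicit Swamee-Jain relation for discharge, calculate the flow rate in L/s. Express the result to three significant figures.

Swamee-Jain (Type II): Q = -0.965·√(gD⁵h_f/L)·ln[ε/(3.7D) + √(3.17ν²L/(gD³h_f))]
√(gD⁵h_f/L) = √(9.81·0.145⁵·133/2480) = 0.005807
ε/(3.7D) = 8.01×10^-4; √(3.17ν²L/(gD³h_f)) = 5.73×10^-5
Q = -0.965·0.005807·ln(8.588×10^-4) = 0.03956 m³/s
Check: V = 2.40 m/s, Re = 2.69×10^5, f = 0.02674, h_f = 134 m ≈ 133 m ✓

Q ≈ 39.6 L/s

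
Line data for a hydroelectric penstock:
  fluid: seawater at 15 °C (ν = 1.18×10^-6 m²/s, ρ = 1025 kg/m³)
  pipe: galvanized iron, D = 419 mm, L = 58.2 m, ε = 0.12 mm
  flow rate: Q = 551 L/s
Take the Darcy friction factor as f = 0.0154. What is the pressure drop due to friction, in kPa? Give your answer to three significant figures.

Δp ≈ 17.5 kPa

V = 4Q/(πD²) = 4·0.551/(π·0.419²) = 3.996 m/s
h_f = f(L/D)V²/(2g) = 0.01540·(58.2/0.419)·3.996²/(2·9.81) = 1.741 m
Δp = ρg·h_f = 1025·9.81·1.741 = 17.51 kPa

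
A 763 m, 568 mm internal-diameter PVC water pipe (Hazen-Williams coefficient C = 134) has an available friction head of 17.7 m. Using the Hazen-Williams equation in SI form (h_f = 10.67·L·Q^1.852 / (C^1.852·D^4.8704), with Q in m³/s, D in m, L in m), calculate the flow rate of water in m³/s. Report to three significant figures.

Rearranging: Q = [h_f·C^1.852·D^4.8704 / (10.67·L)]^(1/1.852)
Q = [17.7·134^1.852·0.568^4.8704 / (10.67·763)]^0.540 = 1.105 m³/s

Q ≈ 1.10 m³/s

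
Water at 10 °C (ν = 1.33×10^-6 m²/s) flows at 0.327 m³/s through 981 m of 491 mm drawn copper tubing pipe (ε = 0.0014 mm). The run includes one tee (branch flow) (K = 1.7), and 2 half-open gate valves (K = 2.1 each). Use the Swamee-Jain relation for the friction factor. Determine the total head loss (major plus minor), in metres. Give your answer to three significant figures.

H_L ≈ 4.72 m

V = 4Q/(πD²) = 1.727 m/s; V²/2g = 0.1520 m
Re = 6.38×10^5, ε/D = 2.85×10^-6 → f = 0.01259 (Swamee-Jain)
Major: h_f = f(L/D)·V²/2g = 0.01259·1998·0.1520 = 3.825 m
Minor: ΣK = 5.90; h_m = ΣK·V²/2g = 0.8969 m
Total H_L = 3.825 + 0.8969 = 4.722 m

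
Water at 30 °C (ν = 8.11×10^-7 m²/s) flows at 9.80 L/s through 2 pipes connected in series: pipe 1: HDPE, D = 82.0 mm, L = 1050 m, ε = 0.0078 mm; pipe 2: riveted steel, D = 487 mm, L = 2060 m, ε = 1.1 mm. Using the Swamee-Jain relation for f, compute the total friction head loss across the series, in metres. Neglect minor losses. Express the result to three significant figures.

Pipe 1: V = 1.856 m/s, Re = 1.88×10^5, ε/D = 9.51×10^-5, f = 0.01652, h_1 = f(L/D)V²/2g = 37.12 m
Pipe 2: V = 0.05261 m/s, Re = 3.16×10^4, ε/D = 0.00226, f = 0.02873, h_2 = f(L/D)V²/2g = 0.01715 m
Series → Q common, losses add: H = Σh = 37.14 m

H ≈ 37.1 m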